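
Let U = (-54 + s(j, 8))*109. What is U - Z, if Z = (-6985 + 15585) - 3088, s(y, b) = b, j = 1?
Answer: -10526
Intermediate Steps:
U = -5014 (U = (-54 + 8)*109 = -46*109 = -5014)
Z = 5512 (Z = 8600 - 3088 = 5512)
U - Z = -5014 - 1*5512 = -5014 - 5512 = -10526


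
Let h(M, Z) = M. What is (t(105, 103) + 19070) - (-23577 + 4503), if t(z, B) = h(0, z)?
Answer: 38144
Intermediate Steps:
t(z, B) = 0
(t(105, 103) + 19070) - (-23577 + 4503) = (0 + 19070) - (-23577 + 4503) = 19070 - 1*(-19074) = 19070 + 19074 = 38144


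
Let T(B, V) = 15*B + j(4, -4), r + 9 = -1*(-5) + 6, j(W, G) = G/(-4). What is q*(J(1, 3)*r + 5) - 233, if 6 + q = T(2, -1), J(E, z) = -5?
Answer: -358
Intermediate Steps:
j(W, G) = -G/4 (j(W, G) = G*(-¼) = -G/4)
r = 2 (r = -9 + (-1*(-5) + 6) = -9 + (5 + 6) = -9 + 11 = 2)
T(B, V) = 1 + 15*B (T(B, V) = 15*B - ¼*(-4) = 15*B + 1 = 1 + 15*B)
q = 25 (q = -6 + (1 + 15*2) = -6 + (1 + 30) = -6 + 31 = 25)
q*(J(1, 3)*r + 5) - 233 = 25*(-5*2 + 5) - 233 = 25*(-10 + 5) - 233 = 25*(-5) - 233 = -125 - 233 = -358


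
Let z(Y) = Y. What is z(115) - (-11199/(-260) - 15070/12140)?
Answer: 11547417/157820 ≈ 73.168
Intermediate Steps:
z(115) - (-11199/(-260) - 15070/12140) = 115 - (-11199/(-260) - 15070/12140) = 115 - (-11199*(-1/260) - 15070*1/12140) = 115 - (11199/260 - 1507/1214) = 115 - 1*6601883/157820 = 115 - 6601883/157820 = 11547417/157820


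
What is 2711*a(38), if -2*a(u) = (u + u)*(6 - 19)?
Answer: 1339234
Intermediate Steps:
a(u) = 13*u (a(u) = -(u + u)*(6 - 19)/2 = -2*u*(-13)/2 = -(-13)*u = 13*u)
2711*a(38) = 2711*(13*38) = 2711*494 = 1339234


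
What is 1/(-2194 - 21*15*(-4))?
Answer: -1/934 ≈ -0.0010707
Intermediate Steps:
1/(-2194 - 21*15*(-4)) = 1/(-2194 - 315*(-4)) = 1/(-2194 + 1260) = 1/(-934) = -1/934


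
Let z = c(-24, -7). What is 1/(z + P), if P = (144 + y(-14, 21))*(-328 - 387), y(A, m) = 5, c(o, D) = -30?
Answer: -1/106565 ≈ -9.3839e-6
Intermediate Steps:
z = -30
P = -106535 (P = (144 + 5)*(-328 - 387) = 149*(-715) = -106535)
1/(z + P) = 1/(-30 - 106535) = 1/(-106565) = -1/106565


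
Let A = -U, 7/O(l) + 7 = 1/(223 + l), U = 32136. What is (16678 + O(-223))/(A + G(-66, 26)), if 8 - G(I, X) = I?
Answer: -8339/16031 ≈ -0.52018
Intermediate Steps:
O(l) = 7/(-7 + 1/(223 + l))
G(I, X) = 8 - I
A = -32136 (A = -1*32136 = -32136)
(16678 + O(-223))/(A + G(-66, 26)) = (16678 + 7*(-223 - 1*(-223))/(1560 + 7*(-223)))/(-32136 + (8 - 1*(-66))) = (16678 + 7*(-223 + 223)/(1560 - 1561))/(-32136 + (8 + 66)) = (16678 + 7*0/(-1))/(-32136 + 74) = (16678 + 7*(-1)*0)/(-32062) = (16678 + 0)*(-1/32062) = 16678*(-1/32062) = -8339/16031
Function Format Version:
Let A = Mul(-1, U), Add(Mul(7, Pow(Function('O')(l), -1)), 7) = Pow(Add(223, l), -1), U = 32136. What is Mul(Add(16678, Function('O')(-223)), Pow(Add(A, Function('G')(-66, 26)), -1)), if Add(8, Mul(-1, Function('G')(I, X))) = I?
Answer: Rational(-8339, 16031) ≈ -0.52018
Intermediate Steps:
Function('O')(l) = Mul(7, Pow(Add(-7, Pow(Add(223, l), -1)), -1))
Function('G')(I, X) = Add(8, Mul(-1, I))
A = -32136 (A = Mul(-1, 32136) = -32136)
Mul(Add(16678, Function('O')(-223)), Pow(Add(A, Function('G')(-66, 26)), -1)) = Mul(Add(16678, Mul(7, Pow(Add(1560, Mul(7, -223)), -1), Add(-223, Mul(-1, -223)))), Pow(Add(-32136, Add(8, Mul(-1, -66))), -1)) = Mul(Add(16678, Mul(7, Pow(Add(1560, -1561), -1), Add(-223, 223))), Pow(Add(-32136, Add(8, 66)), -1)) = Mul(Add(16678, Mul(7, Pow(-1, -1), 0)), Pow(Add(-32136, 74), -1)) = Mul(Add(16678, Mul(7, -1, 0)), Pow(-32062, -1)) = Mul(Add(16678, 0), Rational(-1, 32062)) = Mul(16678, Rational(-1, 32062)) = Rational(-8339, 16031)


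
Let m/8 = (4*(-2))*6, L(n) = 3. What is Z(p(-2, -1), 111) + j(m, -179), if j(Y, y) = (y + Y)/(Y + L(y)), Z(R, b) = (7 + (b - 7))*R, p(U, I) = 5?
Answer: 212018/381 ≈ 556.48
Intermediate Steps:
Z(R, b) = R*b (Z(R, b) = (7 + (-7 + b))*R = b*R = R*b)
m = -384 (m = 8*((4*(-2))*6) = 8*(-8*6) = 8*(-48) = -384)
j(Y, y) = (Y + y)/(3 + Y) (j(Y, y) = (y + Y)/(Y + 3) = (Y + y)/(3 + Y))
Z(p(-2, -1), 111) + j(m, -179) = 5*111 + (-384 - 179)/(3 - 384) = 555 - 563/(-381) = 555 - 1/381*(-563) = 555 + 563/381 = 212018/381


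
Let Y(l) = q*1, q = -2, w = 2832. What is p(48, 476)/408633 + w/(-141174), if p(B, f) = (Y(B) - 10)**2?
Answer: -63162200/3204908619 ≈ -0.019708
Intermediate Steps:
Y(l) = -2 (Y(l) = -2*1 = -2)
p(B, f) = 144 (p(B, f) = (-2 - 10)**2 = (-12)**2 = 144)
p(48, 476)/408633 + w/(-141174) = 144/408633 + 2832/(-141174) = 144*(1/408633) + 2832*(-1/141174) = 48/136211 - 472/23529 = -63162200/3204908619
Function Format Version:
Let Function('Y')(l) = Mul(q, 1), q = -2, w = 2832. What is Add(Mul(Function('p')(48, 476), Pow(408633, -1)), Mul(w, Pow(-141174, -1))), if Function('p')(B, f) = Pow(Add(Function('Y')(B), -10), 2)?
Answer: Rational(-63162200, 3204908619) ≈ -0.019708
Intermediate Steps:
Function('Y')(l) = -2 (Function('Y')(l) = Mul(-2, 1) = -2)
Function('p')(B, f) = 144 (Function('p')(B, f) = Pow(Add(-2, -10), 2) = Pow(-12, 2) = 144)
Add(Mul(Function('p')(48, 476), Pow(408633, -1)), Mul(w, Pow(-141174, -1))) = Add(Mul(144, Pow(408633, -1)), Mul(2832, Pow(-141174, -1))) = Add(Mul(144, Rational(1, 408633)), Mul(2832, Rational(-1, 141174))) = Add(Rational(48, 136211), Rational(-472, 23529)) = Rational(-63162200, 3204908619)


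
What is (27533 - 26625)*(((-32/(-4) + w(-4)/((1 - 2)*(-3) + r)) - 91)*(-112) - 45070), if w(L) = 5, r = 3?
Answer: -97702616/3 ≈ -3.2568e+7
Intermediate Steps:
(27533 - 26625)*(((-32/(-4) + w(-4)/((1 - 2)*(-3) + r)) - 91)*(-112) - 45070) = (27533 - 26625)*(((-32/(-4) + 5/((1 - 2)*(-3) + 3)) - 91)*(-112) - 45070) = 908*(((-32*(-¼) + 5/(-1*(-3) + 3)) - 91)*(-112) - 45070) = 908*(((8 + 5/(3 + 3)) - 91)*(-112) - 45070) = 908*(((8 + 5/6) - 91)*(-112) - 45070) = 908*(((8 + 5*(⅙)) - 91)*(-112) - 45070) = 908*(((8 + ⅚) - 91)*(-112) - 45070) = 908*((53/6 - 91)*(-112) - 45070) = 908*(-493/6*(-112) - 45070) = 908*(27608/3 - 45070) = 908*(-107602/3) = -97702616/3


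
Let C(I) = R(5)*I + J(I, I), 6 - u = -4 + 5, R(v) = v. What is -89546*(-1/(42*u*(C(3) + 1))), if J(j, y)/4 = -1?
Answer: 44773/1260 ≈ 35.534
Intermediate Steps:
J(j, y) = -4 (J(j, y) = 4*(-1) = -4)
u = 5 (u = 6 - (-4 + 5) = 6 - 1*1 = 6 - 1 = 5)
C(I) = -4 + 5*I (C(I) = 5*I - 4 = -4 + 5*I)
-89546*(-1/(42*u*(C(3) + 1))) = -89546*(-1/(210*((-4 + 5*3) + 1))) = -89546*(-1/(210*((-4 + 15) + 1))) = -89546*(-1/(210*(11 + 1))) = -89546/((-1*12*5)*42) = -89546/(-12*5*42) = -89546/((-60*42)) = -89546/(-2520) = -89546*(-1/2520) = 44773/1260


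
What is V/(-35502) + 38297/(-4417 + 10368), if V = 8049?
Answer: 437240165/70424134 ≈ 6.2087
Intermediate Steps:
V/(-35502) + 38297/(-4417 + 10368) = 8049/(-35502) + 38297/(-4417 + 10368) = 8049*(-1/35502) + 38297/5951 = -2683/11834 + 38297*(1/5951) = -2683/11834 + 38297/5951 = 437240165/70424134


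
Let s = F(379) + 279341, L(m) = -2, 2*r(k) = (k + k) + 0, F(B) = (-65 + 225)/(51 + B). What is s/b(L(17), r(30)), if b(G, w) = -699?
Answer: -4003893/10019 ≈ -399.63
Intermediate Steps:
F(B) = 160/(51 + B)
r(k) = k (r(k) = ((k + k) + 0)/2 = (2*k + 0)/2 = (2*k)/2 = k)
s = 12011679/43 (s = 160/(51 + 379) + 279341 = 160/430 + 279341 = 160*(1/430) + 279341 = 16/43 + 279341 = 12011679/43 ≈ 2.7934e+5)
s/b(L(17), r(30)) = (12011679/43)/(-699) = (12011679/43)*(-1/699) = -4003893/10019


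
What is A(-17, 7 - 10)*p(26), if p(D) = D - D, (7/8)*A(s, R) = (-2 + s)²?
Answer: 0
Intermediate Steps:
A(s, R) = 8*(-2 + s)²/7
p(D) = 0
A(-17, 7 - 10)*p(26) = (8*(-2 - 17)²/7)*0 = ((8/7)*(-19)²)*0 = ((8/7)*361)*0 = (2888/7)*0 = 0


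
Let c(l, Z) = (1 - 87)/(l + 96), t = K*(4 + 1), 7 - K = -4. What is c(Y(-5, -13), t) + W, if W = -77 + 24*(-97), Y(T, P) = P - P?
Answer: -115483/48 ≈ -2405.9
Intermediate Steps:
Y(T, P) = 0
K = 11 (K = 7 - 1*(-4) = 7 + 4 = 11)
W = -2405 (W = -77 - 2328 = -2405)
t = 55 (t = 11*(4 + 1) = 11*5 = 55)
c(l, Z) = -86/(96 + l)
c(Y(-5, -13), t) + W = -86/(96 + 0) - 2405 = -86/96 - 2405 = -86*1/96 - 2405 = -43/48 - 2405 = -115483/48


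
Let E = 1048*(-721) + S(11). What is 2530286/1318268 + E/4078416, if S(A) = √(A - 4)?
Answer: 145679141563/84006957867 + √7/4078416 ≈ 1.7341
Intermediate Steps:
S(A) = √(-4 + A)
E = -755608 + √7 (E = 1048*(-721) + √(-4 + 11) = -755608 + √7 ≈ -7.5561e+5)
2530286/1318268 + E/4078416 = 2530286/1318268 + (-755608 + √7)/4078416 = 2530286*(1/1318268) + (-755608 + √7)*(1/4078416) = 1265143/659134 + (-94451/509802 + √7/4078416) = 145679141563/84006957867 + √7/4078416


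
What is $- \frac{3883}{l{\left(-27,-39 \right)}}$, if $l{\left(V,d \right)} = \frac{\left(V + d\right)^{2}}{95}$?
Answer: $- \frac{33535}{396} \approx -84.684$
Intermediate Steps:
$l{\left(V,d \right)} = \frac{\left(V + d\right)^{2}}{95}$ ($l{\left(V,d \right)} = \left(V + d\right)^{2} \cdot \frac{1}{95} = \frac{\left(V + d\right)^{2}}{95}$)
$- \frac{3883}{l{\left(-27,-39 \right)}} = - \frac{3883}{\frac{1}{95} \left(-27 - 39\right)^{2}} = - \frac{3883}{\frac{1}{95} \left(-66\right)^{2}} = - \frac{3883}{\frac{1}{95} \cdot 4356} = - \frac{3883}{\frac{4356}{95}} = \left(-3883\right) \frac{95}{4356} = - \frac{33535}{396}$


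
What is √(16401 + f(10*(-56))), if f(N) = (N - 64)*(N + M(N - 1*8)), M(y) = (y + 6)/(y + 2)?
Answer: √29250217497/283 ≈ 604.34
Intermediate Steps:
M(y) = (6 + y)/(2 + y)
f(N) = (-64 + N)*(N + (-2 + N)/(-6 + N)) (f(N) = (N - 64)*(N + (6 + (N - 1*8))/(2 + (N - 1*8))) = (-64 + N)*(N + (6 + (N - 8))/(2 + (N - 8))) = (-64 + N)*(N + (6 + (-8 + N))/(2 + (-8 + N))) = (-64 + N)*(N + (-2 + N)/(-6 + N)))
√(16401 + f(10*(-56))) = √(16401 + (128 + (10*(-56))³ - 69*(10*(-56))² + 318*(10*(-56)))/(-6 + 10*(-56))) = √(16401 + (128 + (-560)³ - 69*(-560)² + 318*(-560))/(-6 - 560)) = √(16401 + (128 - 175616000 - 69*313600 - 178080)/(-566)) = √(16401 - (128 - 175616000 - 21638400 - 178080)/566) = √(16401 - 1/566*(-197432352)) = √(16401 + 98716176/283) = √(103357659/283) = √29250217497/283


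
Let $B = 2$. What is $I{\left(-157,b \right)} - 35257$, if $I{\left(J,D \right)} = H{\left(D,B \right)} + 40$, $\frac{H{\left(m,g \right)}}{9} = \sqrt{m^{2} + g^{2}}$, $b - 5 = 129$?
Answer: $-35217 + 18 \sqrt{4490} \approx -34011.0$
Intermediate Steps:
$b = 134$ ($b = 5 + 129 = 134$)
$H{\left(m,g \right)} = 9 \sqrt{g^{2} + m^{2}}$ ($H{\left(m,g \right)} = 9 \sqrt{m^{2} + g^{2}} = 9 \sqrt{g^{2} + m^{2}}$)
$I{\left(J,D \right)} = 40 + 9 \sqrt{4 + D^{2}}$ ($I{\left(J,D \right)} = 9 \sqrt{2^{2} + D^{2}} + 40 = 9 \sqrt{4 + D^{2}} + 40 = 40 + 9 \sqrt{4 + D^{2}}$)
$I{\left(-157,b \right)} - 35257 = \left(40 + 9 \sqrt{4 + 134^{2}}\right) - 35257 = \left(40 + 9 \sqrt{4 + 17956}\right) - 35257 = \left(40 + 9 \sqrt{17960}\right) - 35257 = \left(40 + 9 \cdot 2 \sqrt{4490}\right) - 35257 = \left(40 + 18 \sqrt{4490}\right) - 35257 = -35217 + 18 \sqrt{4490}$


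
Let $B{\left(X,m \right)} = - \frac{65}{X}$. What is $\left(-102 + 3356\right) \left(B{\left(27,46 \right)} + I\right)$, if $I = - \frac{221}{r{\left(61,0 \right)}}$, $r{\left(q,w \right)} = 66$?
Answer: $- \frac{5562713}{297} \approx -18730.0$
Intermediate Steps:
$I = - \frac{221}{66} \approx -3.3485$
$\left(-102 + 3356\right) \left(B{\left(27,46 \right)} + I\right) = \left(-102 + 3356\right) \left(- \frac{65}{27} - \frac{221}{66}\right) = 3254 \left(\left(-65\right) \frac{1}{27} - \frac{221}{66}\right) = 3254 \left(- \frac{65}{27} - \frac{221}{66}\right) = 3254 \left(- \frac{3419}{594}\right) = - \frac{5562713}{297}$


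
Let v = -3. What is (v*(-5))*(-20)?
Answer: -300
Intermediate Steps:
(v*(-5))*(-20) = -3*(-5)*(-20) = 15*(-20) = -300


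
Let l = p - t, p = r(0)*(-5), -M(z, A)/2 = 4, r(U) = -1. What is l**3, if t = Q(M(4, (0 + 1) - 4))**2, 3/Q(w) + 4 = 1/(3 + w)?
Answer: 10648000/117649 ≈ 90.506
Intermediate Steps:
M(z, A) = -8 (M(z, A) = -2*4 = -8)
Q(w) = 3/(-4 + 1/(3 + w))
p = 5 (p = -1*(-5) = 5)
t = 25/49 (t = (3*(-3 - 1*(-8))/(11 + 4*(-8)))**2 = (3*(-3 + 8)/(11 - 32))**2 = (3*5/(-21))**2 = (3*(-1/21)*5)**2 = (-5/7)**2 = 25/49 ≈ 0.51020)
l = 220/49 (l = 5 - 1*25/49 = 5 - 25/49 = 220/49 ≈ 4.4898)
l**3 = (220/49)**3 = 10648000/117649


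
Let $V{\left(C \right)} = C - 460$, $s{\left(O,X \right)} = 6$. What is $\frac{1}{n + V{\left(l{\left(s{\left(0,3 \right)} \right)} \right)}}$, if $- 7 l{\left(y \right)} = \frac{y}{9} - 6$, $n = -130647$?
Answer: $- \frac{21}{2753231} \approx -7.6274 \cdot 10^{-6}$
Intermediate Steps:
$l{\left(y \right)} = \frac{6}{7} - \frac{y}{63}$ ($l{\left(y \right)} = - \frac{\frac{y}{9} - 6}{7} = - \frac{-6 + \frac{y}{9}}{7} = \frac{6}{7} - \frac{y}{63}$)
$V{\left(C \right)} = -460 + C$ ($V{\left(C \right)} = C - 460 = -460 + C$)
$\frac{1}{n + V{\left(l{\left(s{\left(0,3 \right)} \right)} \right)}} = \frac{1}{-130647 + \left(-460 + \left(\frac{6}{7} - \frac{2}{21}\right)\right)} = \frac{1}{-130647 + \left(-460 + \frac{16}{21}\right)} = \frac{1}{-130647 - \frac{9644}{21}} = \frac{1}{- \frac{2753231}{21}} = - \frac{21}{2753231}$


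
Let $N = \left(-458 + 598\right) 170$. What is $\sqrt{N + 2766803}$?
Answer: $3 \sqrt{310067} \approx 1670.5$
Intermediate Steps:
$N = 23800$ ($N = 140 \cdot 170 = 23800$)
$\sqrt{N + 2766803} = \sqrt{23800 + 2766803} = \sqrt{2790603} = 3 \sqrt{310067}$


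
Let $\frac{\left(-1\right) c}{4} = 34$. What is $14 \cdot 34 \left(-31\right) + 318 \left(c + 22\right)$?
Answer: $-51008$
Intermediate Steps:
$c = -136$ ($c = \left(-4\right) 34 = -136$)
$14 \cdot 34 \left(-31\right) + 318 \left(c + 22\right) = 14 \cdot 34 \left(-31\right) + 318 \left(-136 + 22\right) = 476 \left(-31\right) + 318 \left(-114\right) = -14756 - 36252 = -51008$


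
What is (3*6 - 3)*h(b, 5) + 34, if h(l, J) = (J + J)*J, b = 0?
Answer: 784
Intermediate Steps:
h(l, J) = 2*J**2 (h(l, J) = (2*J)*J = 2*J**2)
(3*6 - 3)*h(b, 5) + 34 = (3*6 - 3)*(2*5**2) + 34 = (18 - 3)*(2*25) + 34 = 15*50 + 34 = 750 + 34 = 784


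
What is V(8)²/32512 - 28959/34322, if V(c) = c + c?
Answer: -3643471/4358894 ≈ -0.83587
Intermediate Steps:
V(c) = 2*c
V(8)²/32512 - 28959/34322 = (2*8)²/32512 - 28959/34322 = 16²*(1/32512) - 28959*1/34322 = 256*(1/32512) - 28959/34322 = 1/127 - 28959/34322 = -3643471/4358894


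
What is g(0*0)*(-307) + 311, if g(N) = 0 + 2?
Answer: -303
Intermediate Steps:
g(N) = 2
g(0*0)*(-307) + 311 = 2*(-307) + 311 = -614 + 311 = -303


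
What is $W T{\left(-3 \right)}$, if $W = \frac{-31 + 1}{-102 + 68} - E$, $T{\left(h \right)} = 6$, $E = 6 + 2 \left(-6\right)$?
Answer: $\frac{702}{17} \approx 41.294$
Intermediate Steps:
$E = -6$ ($E = 6 - 12 = -6$)
$W = \frac{117}{17}$ ($W = \frac{-31 + 1}{-102 + 68} - -6 = - \frac{30}{-34} + 6 = \left(-30\right) \left(- \frac{1}{34}\right) + 6 = \frac{15}{17} + 6 = \frac{117}{17} \approx 6.8824$)
$W T{\left(-3 \right)} = \frac{117}{17} \cdot 6 = \frac{702}{17}$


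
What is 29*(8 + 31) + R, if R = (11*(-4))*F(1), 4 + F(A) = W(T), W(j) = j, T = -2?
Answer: 1395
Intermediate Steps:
F(A) = -6 (F(A) = -4 - 2 = -6)
R = 264 (R = (11*(-4))*(-6) = -44*(-6) = 264)
29*(8 + 31) + R = 29*(8 + 31) + 264 = 29*39 + 264 = 1131 + 264 = 1395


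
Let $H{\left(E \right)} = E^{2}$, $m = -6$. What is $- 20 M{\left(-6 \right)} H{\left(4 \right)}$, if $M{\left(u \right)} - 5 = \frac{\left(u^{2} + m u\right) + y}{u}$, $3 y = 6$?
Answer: $\frac{7040}{3} \approx 2346.7$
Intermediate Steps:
$y = 2$ ($y = \frac{1}{3} \cdot 6 = 2$)
$M{\left(u \right)} = 5 + \frac{2 + u^{2} - 6 u}{u}$ ($M{\left(u \right)} = 5 + \frac{\left(u^{2} - 6 u\right) + 2}{u} = 5 + \frac{2 + u^{2} - 6 u}{u}$)
$- 20 M{\left(-6 \right)} H{\left(4 \right)} = - 20 \left(-1 - 6 + \frac{2}{-6}\right) 4^{2} = - 20 \left(-1 - 6 + 2 \left(- \frac{1}{6}\right)\right) 16 = - 20 \left(-1 - 6 - \frac{1}{3}\right) 16 = \left(-20\right) \left(- \frac{22}{3}\right) 16 = \frac{440}{3} \cdot 16 = \frac{7040}{3}$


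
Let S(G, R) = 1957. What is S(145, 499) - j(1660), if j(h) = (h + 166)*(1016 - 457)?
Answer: -1018777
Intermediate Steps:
j(h) = 92794 + 559*h (j(h) = (166 + h)*559 = 92794 + 559*h)
S(145, 499) - j(1660) = 1957 - (92794 + 559*1660) = 1957 - (92794 + 927940) = 1957 - 1*1020734 = 1957 - 1020734 = -1018777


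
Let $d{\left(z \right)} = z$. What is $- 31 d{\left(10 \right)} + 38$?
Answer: $-272$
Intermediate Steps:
$- 31 d{\left(10 \right)} + 38 = \left(-31\right) 10 + 38 = -310 + 38 = -272$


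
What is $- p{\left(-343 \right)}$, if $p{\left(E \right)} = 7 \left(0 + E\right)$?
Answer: $2401$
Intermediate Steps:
$p{\left(E \right)} = 7 E$
$- p{\left(-343 \right)} = - 7 \left(-343\right) = \left(-1\right) \left(-2401\right) = 2401$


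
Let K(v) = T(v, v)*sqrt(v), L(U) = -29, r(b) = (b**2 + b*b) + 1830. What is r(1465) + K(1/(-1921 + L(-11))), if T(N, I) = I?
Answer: 4294280 - I*sqrt(78)/760500 ≈ 4.2943e+6 - 1.1613e-5*I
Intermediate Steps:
r(b) = 1830 + 2*b**2 (r(b) = (b**2 + b**2) + 1830 = 2*b**2 + 1830 = 1830 + 2*b**2)
K(v) = v**(3/2) (K(v) = v*sqrt(v) = v**(3/2))
r(1465) + K(1/(-1921 + L(-11))) = (1830 + 2*1465**2) + (1/(-1921 - 29))**(3/2) = (1830 + 2*2146225) + (1/(-1950))**(3/2) = (1830 + 4292450) + (-1/1950)**(3/2) = 4294280 - I*sqrt(78)/760500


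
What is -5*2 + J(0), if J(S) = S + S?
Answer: -10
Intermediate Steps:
J(S) = 2*S
-5*2 + J(0) = -5*2 + 2*0 = -10 + 0 = -10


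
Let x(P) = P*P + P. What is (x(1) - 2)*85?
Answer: 0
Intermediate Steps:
x(P) = P + P² (x(P) = P² + P = P + P²)
(x(1) - 2)*85 = (1*(1 + 1) - 2)*85 = (1*2 - 2)*85 = (2 - 2)*85 = 0*85 = 0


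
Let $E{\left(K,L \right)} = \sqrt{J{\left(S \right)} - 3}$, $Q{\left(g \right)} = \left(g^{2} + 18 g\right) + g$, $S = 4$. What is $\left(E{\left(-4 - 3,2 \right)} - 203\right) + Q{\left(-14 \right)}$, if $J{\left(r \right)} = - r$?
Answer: $-273 + i \sqrt{7} \approx -273.0 + 2.6458 i$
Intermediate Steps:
$Q{\left(g \right)} = g^{2} + 19 g$
$E{\left(K,L \right)} = i \sqrt{7}$ ($E{\left(K,L \right)} = \sqrt{\left(-1\right) 4 - 3} = \sqrt{-4 - 3} = \sqrt{-7} = i \sqrt{7}$)
$\left(E{\left(-4 - 3,2 \right)} - 203\right) + Q{\left(-14 \right)} = \left(i \sqrt{7} - 203\right) - 14 \left(19 - 14\right) = \left(-203 + i \sqrt{7}\right) - 70 = -273 + i \sqrt{7}$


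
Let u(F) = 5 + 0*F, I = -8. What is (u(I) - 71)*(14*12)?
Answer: -11088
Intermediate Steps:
u(F) = 5 (u(F) = 5 + 0 = 5)
(u(I) - 71)*(14*12) = (5 - 71)*(14*12) = -66*168 = -11088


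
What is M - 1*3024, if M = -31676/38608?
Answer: -29195567/9652 ≈ -3024.8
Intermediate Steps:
M = -7919/9652 (M = -31676*1/38608 = -7919/9652 ≈ -0.82045)
M - 1*3024 = -7919/9652 - 1*3024 = -7919/9652 - 3024 = -29195567/9652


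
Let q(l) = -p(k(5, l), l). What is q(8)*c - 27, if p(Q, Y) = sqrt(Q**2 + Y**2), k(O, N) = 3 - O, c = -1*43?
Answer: -27 + 86*sqrt(17) ≈ 327.59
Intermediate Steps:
c = -43
q(l) = -sqrt(4 + l**2) (q(l) = -sqrt((3 - 1*5)**2 + l**2) = -sqrt((3 - 5)**2 + l**2) = -sqrt((-2)**2 + l**2) = -sqrt(4 + l**2))
q(8)*c - 27 = -sqrt(4 + 8**2)*(-43) - 27 = -sqrt(4 + 64)*(-43) - 27 = -sqrt(68)*(-43) - 27 = -2*sqrt(17)*(-43) - 27 = 86*sqrt(17) - 27 = -27 + 86*sqrt(17)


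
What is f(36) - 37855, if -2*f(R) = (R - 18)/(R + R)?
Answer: -302841/8 ≈ -37855.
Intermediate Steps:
f(R) = -(-18 + R)/(4*R) (f(R) = -(R - 18)/(2*(R + R)) = -(-18 + R)/(2*(2*R)) = -(-18 + R)*1/(2*R)/2 = -(-18 + R)/(4*R))
f(36) - 37855 = (1/4)*(18 - 1*36)/36 - 37855 = (1/4)*(1/36)*(18 - 36) - 37855 = (1/4)*(1/36)*(-18) - 37855 = -1/8 - 37855 = -302841/8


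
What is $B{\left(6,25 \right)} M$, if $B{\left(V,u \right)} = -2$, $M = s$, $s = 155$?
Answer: $-310$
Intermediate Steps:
$M = 155$
$B{\left(6,25 \right)} M = \left(-2\right) 155 = -310$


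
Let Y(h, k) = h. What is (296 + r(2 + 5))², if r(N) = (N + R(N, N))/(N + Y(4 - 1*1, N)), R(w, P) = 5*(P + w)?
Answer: 9223369/100 ≈ 92234.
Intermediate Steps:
R(w, P) = 5*P + 5*w
r(N) = 11*N/(3 + N) (r(N) = (N + (5*N + 5*N))/(N + (4 - 1*1)) = (N + 10*N)/(N + (4 - 1)) = (11*N)/(N + 3) = (11*N)/(3 + N) = 11*N/(3 + N))
(296 + r(2 + 5))² = (296 + 11*(2 + 5)/(3 + (2 + 5)))² = (296 + 11*7/(3 + 7))² = (296 + 11*7/10)² = (296 + 11*7*(⅒))² = (296 + 77/10)² = (3037/10)² = 9223369/100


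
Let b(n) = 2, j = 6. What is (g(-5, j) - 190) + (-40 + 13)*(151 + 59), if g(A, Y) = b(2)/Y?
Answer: -17579/3 ≈ -5859.7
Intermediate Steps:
g(A, Y) = 2/Y
(g(-5, j) - 190) + (-40 + 13)*(151 + 59) = (2/6 - 190) + (-40 + 13)*(151 + 59) = (2*(⅙) - 190) - 27*210 = (⅓ - 190) - 5670 = -569/3 - 5670 = -17579/3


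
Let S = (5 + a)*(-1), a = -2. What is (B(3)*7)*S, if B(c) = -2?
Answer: 42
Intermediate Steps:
S = -3 (S = (5 - 2)*(-1) = 3*(-1) = -3)
(B(3)*7)*S = -2*7*(-3) = -14*(-3) = 42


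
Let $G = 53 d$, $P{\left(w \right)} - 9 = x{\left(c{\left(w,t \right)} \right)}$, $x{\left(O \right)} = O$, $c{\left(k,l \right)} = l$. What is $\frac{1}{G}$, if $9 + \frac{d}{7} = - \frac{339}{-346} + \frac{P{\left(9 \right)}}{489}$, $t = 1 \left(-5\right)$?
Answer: $- \frac{169194}{502924261} \approx -0.00033642$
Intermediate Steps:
$t = -5$
$P{\left(w \right)} = 4$ ($P{\left(w \right)} = 9 - 5 = 4$)
$d = - \frac{9489137}{169194}$ ($d = -63 + 7 \left(- \frac{339}{-346} + \frac{4}{489}\right) = -63 + 7 \left(\left(-339\right) \left(- \frac{1}{346}\right) + 4 \cdot \frac{1}{489}\right) = -63 + 7 \left(\frac{339}{346} + \frac{4}{489}\right) = -63 + 7 \cdot \frac{167155}{169194} = -63 + \frac{1170085}{169194} = - \frac{9489137}{169194} \approx -56.084$)
$G = - \frac{502924261}{169194}$ ($G = 53 \left(- \frac{9489137}{169194}\right) = - \frac{502924261}{169194} \approx -2972.5$)
$\frac{1}{G} = \frac{1}{- \frac{502924261}{169194}} = - \frac{169194}{502924261}$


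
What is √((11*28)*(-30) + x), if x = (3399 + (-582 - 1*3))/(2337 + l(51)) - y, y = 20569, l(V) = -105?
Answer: I*√1031228547/186 ≈ 172.65*I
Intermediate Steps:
x = -7651199/372 (x = (3399 + (-582 - 1*3))/(2337 - 105) - 1*20569 = (3399 + (-582 - 3))/2232 - 20569 = (3399 - 585)*(1/2232) - 20569 = 2814*(1/2232) - 20569 = 469/372 - 20569 = -7651199/372 ≈ -20568.)
√((11*28)*(-30) + x) = √((11*28)*(-30) - 7651199/372) = √(308*(-30) - 7651199/372) = √(-9240 - 7651199/372) = √(-11088479/372) = I*√1031228547/186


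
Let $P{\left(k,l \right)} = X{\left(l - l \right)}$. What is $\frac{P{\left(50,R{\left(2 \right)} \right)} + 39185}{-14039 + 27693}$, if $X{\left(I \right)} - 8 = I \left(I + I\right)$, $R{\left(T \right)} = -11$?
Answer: $\frac{39193}{13654} \approx 2.8704$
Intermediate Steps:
$X{\left(I \right)} = 8 + 2 I^{2}$ ($X{\left(I \right)} = 8 + I \left(I + I\right) = 8 + I 2 I = 8 + 2 I^{2}$)
$P{\left(k,l \right)} = 8$ ($P{\left(k,l \right)} = 8 + 2 \left(l - l\right)^{2} = 8 + 2 \cdot 0^{2} = 8 + 2 \cdot 0 = 8 + 0 = 8$)
$\frac{P{\left(50,R{\left(2 \right)} \right)} + 39185}{-14039 + 27693} = \frac{8 + 39185}{-14039 + 27693} = \frac{39193}{13654}$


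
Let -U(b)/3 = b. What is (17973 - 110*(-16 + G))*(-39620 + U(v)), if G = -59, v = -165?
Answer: -1025974875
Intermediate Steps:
U(b) = -3*b
(17973 - 110*(-16 + G))*(-39620 + U(v)) = (17973 - 110*(-16 - 59))*(-39620 - 3*(-165)) = (17973 - 110*(-75))*(-39620 + 495) = (17973 + 8250)*(-39125) = 26223*(-39125) = -1025974875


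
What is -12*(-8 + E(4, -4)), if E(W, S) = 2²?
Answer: 48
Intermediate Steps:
E(W, S) = 4
-12*(-8 + E(4, -4)) = -12*(-8 + 4) = -12*(-4) = 48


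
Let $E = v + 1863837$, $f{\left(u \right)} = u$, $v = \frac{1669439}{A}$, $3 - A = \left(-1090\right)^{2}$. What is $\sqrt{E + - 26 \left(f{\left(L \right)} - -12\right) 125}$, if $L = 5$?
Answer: $\frac{10 \sqrt{25529532731525915}}{1188097} \approx 1344.8$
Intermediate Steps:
$A = -1188097$ ($A = 3 - \left(-1090\right)^{2} = 3 - 1188100 = -1188097$)
$v = - \frac{1669439}{1188097}$ ($v = \frac{1669439}{-1188097} = 1669439 \left(- \frac{1}{1188097}\right) = - \frac{1669439}{1188097} \approx -1.4051$)
$E = \frac{2214417478750}{1188097}$ ($E = - \frac{1669439}{1188097} + 1863837 = \frac{2214417478750}{1188097} \approx 1.8638 \cdot 10^{6}$)
$\sqrt{E + - 26 \left(f{\left(L \right)} - -12\right) 125} = \sqrt{\frac{2214417478750}{1188097} + - 26 \left(5 - -12\right) 125} = \sqrt{\frac{2214417478750}{1188097} + - 26 \left(5 + 12\right) 125} = \sqrt{\frac{2214417478750}{1188097} + \left(-26\right) 17 \cdot 125} = \sqrt{\frac{2214417478750}{1188097} - 55250} = \sqrt{\frac{2148775119500}{1188097}} = \frac{10 \sqrt{25529532731525915}}{1188097}$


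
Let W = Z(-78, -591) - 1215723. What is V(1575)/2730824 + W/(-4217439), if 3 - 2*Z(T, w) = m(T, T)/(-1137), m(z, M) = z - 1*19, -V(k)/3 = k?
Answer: 3752093367568981/13094924098379832 ≈ 0.28653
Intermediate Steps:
V(k) = -3*k
m(z, M) = -19 + z (m(z, M) = z - 19 = -19 + z)
Z(T, w) = 1696/1137 + T/2274 (Z(T, w) = 3/2 - (-19 + T)/(2*(-1137)) = 3/2 - (-19 + T)*(-1)/(2*1137) = 3/2 - (19/1137 - T/1137)/2 = 3/2 + (-19/2274 + T/2274) = 1696/1137 + T/2274)
W = -1382275394/1137 (W = (1696/1137 + (1/2274)*(-78)) - 1215723 = (1696/1137 - 13/379) - 1215723 = 1657/1137 - 1215723 = -1382275394/1137 ≈ -1.2157e+6)
V(1575)/2730824 + W/(-4217439) = -3*1575/2730824 - 1382275394/1137/(-4217439) = -4725*1/2730824 - 1382275394/1137*(-1/4217439) = -4725/2730824 + 1382275394/4795228143 = 3752093367568981/13094924098379832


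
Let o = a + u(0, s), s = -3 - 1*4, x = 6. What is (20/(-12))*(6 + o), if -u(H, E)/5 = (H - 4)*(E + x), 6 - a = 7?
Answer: 25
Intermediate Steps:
a = -1 (a = 6 - 1*7 = 6 - 7 = -1)
s = -7 (s = -3 - 4 = -7)
u(H, E) = -5*(-4 + H)*(6 + E) (u(H, E) = -5*(H - 4)*(E + 6) = -5*(-4 + H)*(6 + E))
o = -21 (o = -1 + (120 - 30*0 + 20*(-7) - 5*(-7)*0) = -1 + (120 + 0 - 140 + 0) = -1 - 20 = -21)
(20/(-12))*(6 + o) = (20/(-12))*(6 - 21) = (20*(-1/12))*(-15) = -5/3*(-15) = 25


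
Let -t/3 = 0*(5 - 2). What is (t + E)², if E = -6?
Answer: 36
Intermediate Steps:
t = 0 (t = -0*(5 - 2) = -0*3 = -3*0 = 0)
(t + E)² = (0 - 6)² = (-6)² = 36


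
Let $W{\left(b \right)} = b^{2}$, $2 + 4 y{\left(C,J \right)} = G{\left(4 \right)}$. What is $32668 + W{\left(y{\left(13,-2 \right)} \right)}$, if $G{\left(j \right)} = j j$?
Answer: $\frac{130721}{4} \approx 32680.0$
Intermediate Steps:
$G{\left(j \right)} = j^{2}$
$y{\left(C,J \right)} = \frac{7}{2}$ ($y{\left(C,J \right)} = - \frac{1}{2} + \frac{4^{2}}{4} = - \frac{1}{2} + \frac{1}{4} \cdot 16 = - \frac{1}{2} + 4 = \frac{7}{2}$)
$32668 + W{\left(y{\left(13,-2 \right)} \right)} = 32668 + \left(\frac{7}{2}\right)^{2} = 32668 + \frac{49}{4} = \frac{130721}{4}$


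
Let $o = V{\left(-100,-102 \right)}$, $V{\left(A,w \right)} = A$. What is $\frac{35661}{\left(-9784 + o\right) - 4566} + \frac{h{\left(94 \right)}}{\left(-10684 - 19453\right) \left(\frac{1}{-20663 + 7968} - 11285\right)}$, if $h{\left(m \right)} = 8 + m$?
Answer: $- \frac{19245879726214104}{7798519274300425} \approx -2.4679$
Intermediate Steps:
$o = -100$
$\frac{35661}{\left(-9784 + o\right) - 4566} + \frac{h{\left(94 \right)}}{\left(-10684 - 19453\right) \left(\frac{1}{-20663 + 7968} - 11285\right)} = \frac{35661}{\left(-9784 - 100\right) - 4566} + \frac{8 + 94}{\left(-10684 - 19453\right) \left(\frac{1}{-20663 + 7968} - 11285\right)} = \frac{35661}{-9884 - 4566} + \frac{102}{\left(-30137\right) \left(\frac{1}{-12695} - 11285\right)} = \frac{35661}{-14450} + \frac{102}{\left(-30137\right) \left(- \frac{1}{12695} - 11285\right)} = 35661 \left(- \frac{1}{14450}\right) + \frac{102}{\left(-30137\right) \left(- \frac{143263076}{12695}\right)} = - \frac{35661}{14450} + \frac{102}{\frac{4317519321412}{12695}} = - \frac{35661}{14450} + 102 \cdot \frac{12695}{4317519321412} = - \frac{35661}{14450} + \frac{647445}{2158759660706} = - \frac{19245879726214104}{7798519274300425}$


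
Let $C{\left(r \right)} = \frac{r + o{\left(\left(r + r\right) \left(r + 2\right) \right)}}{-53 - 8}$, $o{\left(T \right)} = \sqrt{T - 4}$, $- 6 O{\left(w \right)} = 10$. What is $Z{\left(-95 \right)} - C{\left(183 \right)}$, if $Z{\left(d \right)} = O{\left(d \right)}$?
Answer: $\frac{4}{3} + \frac{\sqrt{67706}}{61} \approx 5.599$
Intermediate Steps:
$O{\left(w \right)} = - \frac{5}{3}$ ($O{\left(w \right)} = \left(- \frac{1}{6}\right) 10 = - \frac{5}{3}$)
$o{\left(T \right)} = \sqrt{-4 + T}$
$Z{\left(d \right)} = - \frac{5}{3}$
$C{\left(r \right)} = - \frac{r}{61} - \frac{\sqrt{-4 + 2 r \left(2 + r\right)}}{61}$ ($C{\left(r \right)} = \frac{r + \sqrt{-4 + \left(r + r\right) \left(r + 2\right)}}{-53 - 8} = \frac{r + \sqrt{-4 + 2 r \left(2 + r\right)}}{-61} = \left(r + \sqrt{-4 + 2 r \left(2 + r\right)}\right) \left(- \frac{1}{61}\right) = - \frac{r}{61} - \frac{\sqrt{-4 + 2 r \left(2 + r\right)}}{61}$)
$Z{\left(-95 \right)} - C{\left(183 \right)} = - \frac{5}{3} - \left(\left(- \frac{1}{61}\right) 183 - \frac{\sqrt{2} \sqrt{-2 + 183 \left(2 + 183\right)}}{61}\right) = - \frac{5}{3} - \left(-3 - \frac{\sqrt{2} \sqrt{-2 + 183 \cdot 185}}{61}\right) = - \frac{5}{3} - \left(-3 - \frac{\sqrt{2} \sqrt{-2 + 33855}}{61}\right) = - \frac{5}{3} - \left(-3 - \frac{\sqrt{2} \sqrt{33853}}{61}\right) = - \frac{5}{3} - \left(-3 - \frac{\sqrt{67706}}{61}\right) = - \frac{5}{3} + \left(3 + \frac{\sqrt{67706}}{61}\right) = \frac{4}{3} + \frac{\sqrt{67706}}{61}$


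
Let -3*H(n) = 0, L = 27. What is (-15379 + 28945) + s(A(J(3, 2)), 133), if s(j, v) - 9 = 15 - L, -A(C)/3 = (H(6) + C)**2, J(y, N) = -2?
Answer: 13563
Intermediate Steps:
H(n) = 0 (H(n) = -1/3*0 = 0)
A(C) = -3*C**2 (A(C) = -3*(0 + C)**2 = -3*C**2)
s(j, v) = -3 (s(j, v) = 9 + (15 - 1*27) = 9 + (15 - 27) = 9 - 12 = -3)
(-15379 + 28945) + s(A(J(3, 2)), 133) = (-15379 + 28945) - 3 = 13566 - 3 = 13563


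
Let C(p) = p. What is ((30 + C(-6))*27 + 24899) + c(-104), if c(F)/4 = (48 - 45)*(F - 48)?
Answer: 23723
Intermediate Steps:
c(F) = -576 + 12*F (c(F) = 4*((48 - 45)*(F - 48)) = 4*(3*(-48 + F)) = 4*(-144 + 3*F) = -576 + 12*F)
((30 + C(-6))*27 + 24899) + c(-104) = ((30 - 6)*27 + 24899) + (-576 + 12*(-104)) = (24*27 + 24899) + (-576 - 1248) = (648 + 24899) - 1824 = 25547 - 1824 = 23723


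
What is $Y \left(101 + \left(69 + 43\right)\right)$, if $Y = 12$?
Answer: $2556$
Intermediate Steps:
$Y \left(101 + \left(69 + 43\right)\right) = 12 \left(101 + \left(69 + 43\right)\right) = 12 \left(101 + 112\right) = 12 \cdot 213 = 2556$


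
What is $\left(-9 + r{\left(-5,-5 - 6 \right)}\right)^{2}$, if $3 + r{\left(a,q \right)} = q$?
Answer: $529$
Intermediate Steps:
$r{\left(a,q \right)} = -3 + q$
$\left(-9 + r{\left(-5,-5 - 6 \right)}\right)^{2} = \left(-9 - 14\right)^{2} = \left(-23\right)^{2} = 529$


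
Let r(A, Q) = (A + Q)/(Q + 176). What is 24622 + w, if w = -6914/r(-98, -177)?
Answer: 6764136/275 ≈ 24597.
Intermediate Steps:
r(A, Q) = (A + Q)/(176 + Q)
w = -6914/275 (w = -6914*(176 - 177)/(-98 - 177) = -6914/(-275/(-1)) = -6914/((-1*(-275))) = -6914/275 ≈ -25.142)
24622 + w = 24622 - 6914/275 = 6764136/275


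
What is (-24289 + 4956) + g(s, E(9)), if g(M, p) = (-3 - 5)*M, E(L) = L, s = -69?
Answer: -18781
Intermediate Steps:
g(M, p) = -8*M
(-24289 + 4956) + g(s, E(9)) = (-24289 + 4956) - 8*(-69) = -19333 + 552 = -18781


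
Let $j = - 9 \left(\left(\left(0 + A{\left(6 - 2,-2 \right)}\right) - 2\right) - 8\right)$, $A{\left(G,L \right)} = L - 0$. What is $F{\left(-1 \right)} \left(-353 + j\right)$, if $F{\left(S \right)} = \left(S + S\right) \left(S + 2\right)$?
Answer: $490$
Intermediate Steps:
$A{\left(G,L \right)} = L$ ($A{\left(G,L \right)} = L + 0 = L$)
$F{\left(S \right)} = 2 S \left(2 + S\right)$
$j = 108$ ($j = - 9 \left(\left(\left(0 - 2\right) - 2\right) - 8\right) = - 9 \left(\left(-2 - 2\right) - 8\right) = - 9 \left(-4 - 8\right) = \left(-9\right) \left(-12\right) = 108$)
$F{\left(-1 \right)} \left(-353 + j\right) = 2 \left(-1\right) \left(2 - 1\right) \left(-353 + 108\right) = 2 \left(-1\right) 1 \left(-245\right) = \left(-2\right) \left(-245\right) = 490$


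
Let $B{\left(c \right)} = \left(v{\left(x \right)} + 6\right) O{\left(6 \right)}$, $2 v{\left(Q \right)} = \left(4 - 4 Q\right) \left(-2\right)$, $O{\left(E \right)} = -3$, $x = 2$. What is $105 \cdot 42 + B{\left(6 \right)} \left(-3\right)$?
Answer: $4500$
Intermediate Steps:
$v{\left(Q \right)} = -4 + 4 Q$ ($v{\left(Q \right)} = \frac{\left(4 - 4 Q\right) \left(-2\right)}{2} = \frac{-8 + 8 Q}{2} = -4 + 4 Q$)
$B{\left(c \right)} = -30$ ($B{\left(c \right)} = \left(\left(-4 + 4 \cdot 2\right) + 6\right) \left(-3\right) = \left(\left(-4 + 8\right) + 6\right) \left(-3\right) = \left(4 + 6\right) \left(-3\right) = 10 \left(-3\right) = -30$)
$105 \cdot 42 + B{\left(6 \right)} \left(-3\right) = 105 \cdot 42 - -90 = 4410 + 90 = 4500$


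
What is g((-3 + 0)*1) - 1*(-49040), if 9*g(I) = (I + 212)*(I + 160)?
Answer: 474173/9 ≈ 52686.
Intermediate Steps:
g(I) = (160 + I)*(212 + I)/9 (g(I) = ((I + 212)*(I + 160))/9 = ((212 + I)*(160 + I))/9 = ((160 + I)*(212 + I))/9 = (160 + I)*(212 + I)/9)
g((-3 + 0)*1) - 1*(-49040) = (33920/9 + ((-3 + 0)*1)**2/9 + 124*((-3 + 0)*1)/3) - 1*(-49040) = (33920/9 + (-3*1)**2/9 + 124*(-3*1)/3) + 49040 = (33920/9 + (1/9)*(-3)**2 + (124/3)*(-3)) + 49040 = (33920/9 + (1/9)*9 - 124) + 49040 = (33920/9 + 1 - 124) + 49040 = 32813/9 + 49040 = 474173/9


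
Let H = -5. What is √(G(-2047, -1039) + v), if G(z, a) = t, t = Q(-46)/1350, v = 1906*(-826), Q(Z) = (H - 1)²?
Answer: I*√354230094/15 ≈ 1254.7*I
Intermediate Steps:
Q(Z) = 36 (Q(Z) = (-5 - 1)² = (-6)² = 36)
v = -1574356
t = 2/75 (t = 36/1350 = 36*(1/1350) = 2/75 ≈ 0.026667)
G(z, a) = 2/75
√(G(-2047, -1039) + v) = √(2/75 - 1574356) = √(-118076698/75) = I*√354230094/15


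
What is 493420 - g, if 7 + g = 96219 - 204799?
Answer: 602007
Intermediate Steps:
g = -108587 (g = -7 + (96219 - 204799) = -7 - 108580 = -108587)
493420 - g = 493420 - 1*(-108587) = 493420 + 108587 = 602007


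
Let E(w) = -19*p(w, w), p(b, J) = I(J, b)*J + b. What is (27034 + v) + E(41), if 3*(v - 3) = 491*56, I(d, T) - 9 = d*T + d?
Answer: -3939077/3 ≈ -1.3130e+6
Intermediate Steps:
I(d, T) = 9 + d + T*d (I(d, T) = 9 + (d*T + d) = 9 + (T*d + d) = 9 + (d + T*d) = 9 + d + T*d)
p(b, J) = b + J*(9 + J + J*b) (p(b, J) = (9 + J + b*J)*J + b = (9 + J + J*b)*J + b = J*(9 + J + J*b) + b = b + J*(9 + J + J*b))
E(w) = -19*w - 19*w*(9 + w + w**2) (E(w) = -19*(w + w*(9 + w + w*w)) = -19*(w + w*(9 + w + w**2)) = -19*w - 19*w*(9 + w + w**2))
v = 27505/3 (v = 3 + (491*56)/3 = 3 + (1/3)*27496 = 3 + 27496/3 = 27505/3 ≈ 9168.3)
(27034 + v) + E(41) = (27034 + 27505/3) + 19*41*(-10 - 1*41 - 1*41**2) = 108607/3 + 19*41*(-10 - 41 - 1*1681) = 108607/3 + 19*41*(-10 - 41 - 1681) = 108607/3 + 19*41*(-1732) = 108607/3 - 1349228 = -3939077/3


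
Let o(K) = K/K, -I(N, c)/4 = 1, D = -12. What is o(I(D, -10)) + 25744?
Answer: 25745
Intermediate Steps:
I(N, c) = -4 (I(N, c) = -4*1 = -4)
o(K) = 1
o(I(D, -10)) + 25744 = 1 + 25744 = 25745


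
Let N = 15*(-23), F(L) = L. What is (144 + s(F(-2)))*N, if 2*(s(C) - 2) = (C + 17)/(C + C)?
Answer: -397785/8 ≈ -49723.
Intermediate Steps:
s(C) = 2 + (17 + C)/(4*C) (s(C) = 2 + ((C + 17)/(C + C))/2 = 2 + ((17 + C)/((2*C)))/2 = 2 + ((17 + C)*(1/(2*C)))/2 = 2 + ((17 + C)/(2*C))/2 = 2 + (17 + C)/(4*C))
N = -345
(144 + s(F(-2)))*N = (144 + (1/4)*(17 + 9*(-2))/(-2))*(-345) = (144 + (1/4)*(-1/2)*(17 - 18))*(-345) = (144 + (1/4)*(-1/2)*(-1))*(-345) = (144 + 1/8)*(-345) = (1153/8)*(-345) = -397785/8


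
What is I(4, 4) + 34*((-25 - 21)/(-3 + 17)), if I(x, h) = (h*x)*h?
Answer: -334/7 ≈ -47.714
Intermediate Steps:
I(x, h) = x*h**2
I(4, 4) + 34*((-25 - 21)/(-3 + 17)) = 4*4**2 + 34*((-25 - 21)/(-3 + 17)) = 4*16 + 34*(-46/14) = 64 + 34*(-46*1/14) = 64 + 34*(-23/7) = 64 - 782/7 = -334/7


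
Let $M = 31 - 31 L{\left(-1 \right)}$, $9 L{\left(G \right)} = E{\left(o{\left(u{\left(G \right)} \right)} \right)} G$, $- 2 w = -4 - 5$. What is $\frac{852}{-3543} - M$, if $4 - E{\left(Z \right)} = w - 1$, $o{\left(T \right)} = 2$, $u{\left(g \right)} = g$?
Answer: $- \frac{700721}{21258} \approx -32.963$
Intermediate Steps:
$w = \frac{9}{2}$ ($w = - \frac{-4 - 5}{2} = \left(- \frac{1}{2}\right) \left(-9\right) = \frac{9}{2} \approx 4.5$)
$E{\left(Z \right)} = \frac{1}{2}$ ($E{\left(Z \right)} = 4 - \left(\frac{9}{2} - 1\right) = 4 - \frac{7}{2} = \frac{1}{2}$)
$L{\left(G \right)} = \frac{G}{18}$ ($L{\left(G \right)} = \frac{\frac{1}{2} G}{9} = \frac{G}{18}$)
$M = \frac{589}{18}$ ($M = 31 - 31 \cdot \frac{1}{18} \left(-1\right) = 31 - - \frac{31}{18} = 31 + \frac{31}{18} = \frac{589}{18} \approx 32.722$)
$\frac{852}{-3543} - M = \frac{852}{-3543} - \frac{589}{18} = 852 \left(- \frac{1}{3543}\right) - \frac{589}{18} = - \frac{284}{1181} - \frac{589}{18} = - \frac{700721}{21258}$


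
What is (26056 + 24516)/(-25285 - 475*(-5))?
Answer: -25286/11455 ≈ -2.2074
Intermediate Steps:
(26056 + 24516)/(-25285 - 475*(-5)) = 50572/(-25285 + 2375) = 50572/(-22910) = 50572*(-1/22910) = -25286/11455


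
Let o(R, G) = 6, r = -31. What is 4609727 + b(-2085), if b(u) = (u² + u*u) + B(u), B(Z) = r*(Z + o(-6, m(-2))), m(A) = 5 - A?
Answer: 13368626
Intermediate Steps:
B(Z) = -186 - 31*Z (B(Z) = -31*(Z + 6) = -31*(6 + Z) = -186 - 31*Z)
b(u) = -186 - 31*u + 2*u² (b(u) = (u² + u*u) + (-186 - 31*u) = (u² + u²) + (-186 - 31*u) = 2*u² + (-186 - 31*u) = -186 - 31*u + 2*u²)
4609727 + b(-2085) = 4609727 + (-186 - 31*(-2085) + 2*(-2085)²) = 4609727 + (-186 + 64635 + 2*4347225) = 4609727 + (-186 + 64635 + 8694450) = 4609727 + 8758899 = 13368626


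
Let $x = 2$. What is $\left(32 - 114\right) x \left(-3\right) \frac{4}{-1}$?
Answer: $-1968$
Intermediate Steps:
$\left(32 - 114\right) x \left(-3\right) \frac{4}{-1} = \left(32 - 114\right) 2 \left(-3\right) \frac{4}{-1} = - 82 \left(- 6 \cdot 4 \left(-1\right)\right) = - 82 \left(\left(-6\right) \left(-4\right)\right) = \left(-82\right) 24 = -1968$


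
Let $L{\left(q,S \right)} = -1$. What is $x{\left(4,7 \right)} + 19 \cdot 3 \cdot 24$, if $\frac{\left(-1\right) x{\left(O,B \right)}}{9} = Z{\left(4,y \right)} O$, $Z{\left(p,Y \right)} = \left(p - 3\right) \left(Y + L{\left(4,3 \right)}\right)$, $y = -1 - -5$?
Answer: $1260$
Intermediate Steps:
$y = 4$ ($y = -1 + 5 = 4$)
$Z{\left(p,Y \right)} = \left(-1 + Y\right) \left(-3 + p\right)$ ($Z{\left(p,Y \right)} = \left(p - 3\right) \left(Y - 1\right) = \left(-3 + p\right) \left(-1 + Y\right) = \left(-1 + Y\right) \left(-3 + p\right)$)
$x{\left(O,B \right)} = - 27 O$ ($x{\left(O,B \right)} = - 9 \left(3 - 4 - 12 + 4 \cdot 4\right) O = - 9 \left(3 - 4 - 12 + 16\right) O = - 9 \cdot 3 O = - 27 O$)
$x{\left(4,7 \right)} + 19 \cdot 3 \cdot 24 = \left(-27\right) 4 + 19 \cdot 3 \cdot 24 = -108 + 57 \cdot 24 = -108 + 1368 = 1260$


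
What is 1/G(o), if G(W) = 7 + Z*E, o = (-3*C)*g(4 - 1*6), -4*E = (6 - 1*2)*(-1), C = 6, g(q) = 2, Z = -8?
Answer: -1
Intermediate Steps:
E = 1 (E = -(6 - 1*2)*(-1)/4 = -(6 - 2)*(-1)/4 = -(-1) = -1/4*(-4) = 1)
o = -36 (o = -3*6*2 = -18*2 = -36)
G(W) = -1 (G(W) = 7 - 8*1 = 7 - 8 = -1)
1/G(o) = 1/(-1) = -1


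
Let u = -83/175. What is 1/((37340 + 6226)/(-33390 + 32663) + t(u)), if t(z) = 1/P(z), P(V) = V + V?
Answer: -120682/7359181 ≈ -0.016399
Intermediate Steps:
P(V) = 2*V
u = -83/175 (u = -83*1/175 = -83/175 ≈ -0.47429)
t(z) = 1/(2*z)
1/((37340 + 6226)/(-33390 + 32663) + t(u)) = 1/((37340 + 6226)/(-33390 + 32663) + 1/(2*(-83/175))) = 1/(43566/(-727) + (½)*(-175/83)) = 1/(43566*(-1/727) - 175/166) = 1/(-43566/727 - 175/166) = 1/(-7359181/120682) = -120682/7359181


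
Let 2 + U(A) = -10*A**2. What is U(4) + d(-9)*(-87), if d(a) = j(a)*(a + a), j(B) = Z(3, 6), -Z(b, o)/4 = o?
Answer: -37746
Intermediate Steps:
Z(b, o) = -4*o
j(B) = -24 (j(B) = -4*6 = -24)
U(A) = -2 - 10*A**2
d(a) = -48*a (d(a) = -24*(a + a) = -48*a)
U(4) + d(-9)*(-87) = (-2 - 10*4**2) - 48*(-9)*(-87) = (-2 - 10*16) + 432*(-87) = (-2 - 160) - 37584 = -162 - 37584 = -37746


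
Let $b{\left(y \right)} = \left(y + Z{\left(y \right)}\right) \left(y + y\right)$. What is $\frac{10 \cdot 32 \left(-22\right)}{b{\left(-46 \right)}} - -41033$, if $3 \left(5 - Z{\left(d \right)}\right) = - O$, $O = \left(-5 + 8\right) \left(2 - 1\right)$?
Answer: $\frac{943715}{23} \approx 41031.0$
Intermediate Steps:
$O = 3$ ($O = 3 \cdot 1 = 3$)
$Z{\left(d \right)} = 6$ ($Z{\left(d \right)} = 5 - \frac{\left(-1\right) 3}{3} = 5 - -1 = 5 + 1 = 6$)
$b{\left(y \right)} = 2 y \left(6 + y\right)$ ($b{\left(y \right)} = \left(y + 6\right) \left(y + y\right) = \left(6 + y\right) 2 y = 2 y \left(6 + y\right)$)
$\frac{10 \cdot 32 \left(-22\right)}{b{\left(-46 \right)}} - -41033 = \frac{10 \cdot 32 \left(-22\right)}{2 \left(-46\right) \left(6 - 46\right)} - -41033 = \frac{320 \left(-22\right)}{2 \left(-46\right) \left(-40\right)} + 41033 = - \frac{7040}{3680} + 41033 = \left(-7040\right) \frac{1}{3680} + 41033 = - \frac{44}{23} + 41033 = \frac{943715}{23}$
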